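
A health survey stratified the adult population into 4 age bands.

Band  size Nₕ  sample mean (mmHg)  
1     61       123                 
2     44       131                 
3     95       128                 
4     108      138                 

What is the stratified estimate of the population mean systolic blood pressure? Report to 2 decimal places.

130.94

x̄_st = (Σ Nₕx̄ₕ) / (Σ Nₕ) = (61·123 + 44·131 + 95·128 + 108·138) / 308
= 40331 / 308 = 130.9448... → 130.94.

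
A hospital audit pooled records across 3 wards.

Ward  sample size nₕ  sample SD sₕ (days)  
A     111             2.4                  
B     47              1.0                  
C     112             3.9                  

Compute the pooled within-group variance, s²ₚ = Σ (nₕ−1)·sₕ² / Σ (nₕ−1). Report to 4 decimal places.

8.8686

A: (111−1)·2.4² = 110·5.76 = 633.6
B: (47−1)·1.0² = 46·1 = 46
C: (112−1)·3.9² = 111·15.21 = 1688.31
Numerator = 2367.91; denominator = Σ(nₕ−1) = 267.
s²ₚ = 2367.91/267 = 8.868577... → 8.8686.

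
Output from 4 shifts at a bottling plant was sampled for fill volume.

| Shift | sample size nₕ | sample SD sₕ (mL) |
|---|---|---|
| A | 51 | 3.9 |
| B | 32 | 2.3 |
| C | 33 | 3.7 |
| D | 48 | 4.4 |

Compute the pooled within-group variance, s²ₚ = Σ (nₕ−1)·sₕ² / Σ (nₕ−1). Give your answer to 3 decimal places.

14.203

Degrees of freedom: 50 + 31 + 32 + 47 = 160.
Σ(nₕ−1)sₕ² = 50·15.21 + 31·5.29 + 32·13.69 + 47·19.36 = 2272.49.
s²ₚ = 2272.49 / 160 = 14.20306... → 14.203.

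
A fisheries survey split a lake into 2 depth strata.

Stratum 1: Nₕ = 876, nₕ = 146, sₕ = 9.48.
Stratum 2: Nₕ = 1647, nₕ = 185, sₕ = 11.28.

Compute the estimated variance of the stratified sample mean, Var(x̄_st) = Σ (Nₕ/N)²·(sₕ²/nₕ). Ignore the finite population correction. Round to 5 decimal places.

0.36729

N = 2523; Wₕ = Nₕ/N.
stratum 1: (876/2523)²·9.48²/146 = 0.07420575
stratum 2: (1647/2523)²·11.28²/185 = 0.29308876
Sum = 0.36729451 → 0.36729.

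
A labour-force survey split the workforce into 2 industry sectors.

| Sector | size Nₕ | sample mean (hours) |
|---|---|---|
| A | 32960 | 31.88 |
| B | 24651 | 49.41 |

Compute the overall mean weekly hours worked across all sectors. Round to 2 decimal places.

39.38

x̄_st = (Σ Nₕx̄ₕ) / (Σ Nₕ) = (32960·31.88 + 24651·49.41) / 57611
= 2268770.71 / 57611 = 39.3809... → 39.38.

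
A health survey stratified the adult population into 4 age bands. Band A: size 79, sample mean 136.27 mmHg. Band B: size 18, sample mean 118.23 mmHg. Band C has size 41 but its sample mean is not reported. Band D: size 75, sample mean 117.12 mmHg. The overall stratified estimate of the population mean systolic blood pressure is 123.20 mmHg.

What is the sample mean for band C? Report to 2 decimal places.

N = 79 + 18 + 41 + 75 = 213.
Overall total = μ·N = 123.20·213 = 26241.6.
Subtract the known strata: 79·136.27 + 18·118.23 + 75·117.12 = 21677.47.
Remaining total for band C: 26241.6 − 21677.47 = 4564.13.
Divide by its size: 4564.13 / 41 = 111.3202... → 111.32.

111.32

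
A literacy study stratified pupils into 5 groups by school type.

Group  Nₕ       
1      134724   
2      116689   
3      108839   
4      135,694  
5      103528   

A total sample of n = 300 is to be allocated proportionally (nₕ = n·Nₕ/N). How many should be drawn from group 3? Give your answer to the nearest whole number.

Share of group 3 = 108839/599474 = 0.18156.
Allocate 300 × 0.18156 = 54.467... → 54.

54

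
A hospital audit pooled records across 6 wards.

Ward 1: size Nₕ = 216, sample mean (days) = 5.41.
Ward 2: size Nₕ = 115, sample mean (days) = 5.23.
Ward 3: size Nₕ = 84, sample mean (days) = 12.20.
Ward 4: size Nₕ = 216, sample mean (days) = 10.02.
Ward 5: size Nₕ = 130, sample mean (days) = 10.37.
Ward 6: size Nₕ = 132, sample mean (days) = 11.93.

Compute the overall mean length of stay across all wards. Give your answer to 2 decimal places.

8.83

N = 216 + 115 + 84 + 216 + 130 + 132 = 893.
Overall mean = Σ (Nₕ/N)·x̄ₕ — weight by population share, not a simple average.
Σ Nₕx̄ₕ = 216·5.41 + 115·5.23 + 84·12.20 + 216·10.02 + 130·10.37 + 132·11.93 = 1168.56 + 601.45 + 1024.8 + 2164.32 + 1348.1 + 1574.76 = 7881.99.
Divide by N: 7881.99 / 893 = 8.8264... → 8.83.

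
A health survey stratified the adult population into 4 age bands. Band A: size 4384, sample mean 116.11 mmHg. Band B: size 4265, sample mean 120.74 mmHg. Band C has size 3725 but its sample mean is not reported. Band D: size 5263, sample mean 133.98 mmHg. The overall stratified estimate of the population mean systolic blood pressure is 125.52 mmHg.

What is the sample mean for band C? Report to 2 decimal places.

130.11

Σ Nₕx̄ₕ = N·μ, so 3725·x̄_C = 17637·125.52 − (4384·116.11 + 4265·120.74 + 5263·133.98).
= 2213796.24 − 1729119.08 = 484677.16.
x̄_C = 484677.16 / 3725 = 130.1147... → 130.11.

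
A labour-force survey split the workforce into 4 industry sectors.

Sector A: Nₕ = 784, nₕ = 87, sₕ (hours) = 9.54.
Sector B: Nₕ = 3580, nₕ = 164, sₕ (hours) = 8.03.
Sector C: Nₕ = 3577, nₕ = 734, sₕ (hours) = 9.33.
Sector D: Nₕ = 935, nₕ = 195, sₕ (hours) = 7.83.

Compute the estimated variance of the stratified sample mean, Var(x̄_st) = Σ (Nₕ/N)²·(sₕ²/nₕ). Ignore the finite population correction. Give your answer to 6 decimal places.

N = 8876. Term for each stratum: Wₕ²sₕ²/nₕ.
Var(x̄_st) = 0.008161595 + 0.063961510 + 0.019260631 + 0.003488812 = 0.094872548 → 0.094873.

0.094873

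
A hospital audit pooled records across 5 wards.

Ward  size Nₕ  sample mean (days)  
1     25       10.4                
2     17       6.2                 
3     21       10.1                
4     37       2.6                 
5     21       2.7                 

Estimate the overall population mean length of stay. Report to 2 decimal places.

N = 121; weights Wₕ = Nₕ/N = (0.2066, 0.1405, 0.1736, 0.3058, 0.1736).
x̄_st = Σ Wₕ·x̄ₕ = 0.2066·10.4 + 0.1405·6.2 + 0.1736·10.1 + 0.3058·2.6 + 0.1736·2.7 ≈ 6.0364...
→ 6.04.

6.04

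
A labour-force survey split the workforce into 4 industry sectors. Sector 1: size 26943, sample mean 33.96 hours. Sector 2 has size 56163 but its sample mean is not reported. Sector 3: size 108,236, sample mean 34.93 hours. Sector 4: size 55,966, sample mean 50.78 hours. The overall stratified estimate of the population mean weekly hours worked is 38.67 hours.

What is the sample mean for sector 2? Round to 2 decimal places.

36.07

N = 26943 + 56163 + 108236 + 55966 = 247308.
Overall total = μ·N = 38.67·247308 = 9563400.36.
Subtract the known strata: 26943·33.96 + 108236·34.93 + 55966·50.78 = 7537621.24.
Remaining total for sector 2: 9563400.36 − 7537621.24 = 2025779.12.
Divide by its size: 2025779.12 / 56163 = 36.0696... → 36.07.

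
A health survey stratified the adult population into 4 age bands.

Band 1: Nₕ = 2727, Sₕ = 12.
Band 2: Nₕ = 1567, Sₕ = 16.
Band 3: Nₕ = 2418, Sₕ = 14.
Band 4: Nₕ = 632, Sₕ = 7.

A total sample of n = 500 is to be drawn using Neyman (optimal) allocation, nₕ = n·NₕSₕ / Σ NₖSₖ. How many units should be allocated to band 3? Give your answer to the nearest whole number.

176

Σ NₕSₕ = 2727·12 + 1567·16 + 2418·14 + 632·7 = 96072.
Share for 3: 33852/96072 = 0.35236.
n_3 = 500 × 0.35236 = 176.180... → 176.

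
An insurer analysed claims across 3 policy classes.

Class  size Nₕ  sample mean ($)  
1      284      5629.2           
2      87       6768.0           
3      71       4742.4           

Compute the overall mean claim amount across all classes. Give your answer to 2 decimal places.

5710.90

N = 442; weights Wₕ = Nₕ/N = (0.6425, 0.1968, 0.1606).
x̄_st = Σ Wₕ·x̄ₕ = 0.6425·5629.2 + 0.1968·6768.0 + 0.1606·4742.4 ≈ 5710.9032...
→ 5710.90.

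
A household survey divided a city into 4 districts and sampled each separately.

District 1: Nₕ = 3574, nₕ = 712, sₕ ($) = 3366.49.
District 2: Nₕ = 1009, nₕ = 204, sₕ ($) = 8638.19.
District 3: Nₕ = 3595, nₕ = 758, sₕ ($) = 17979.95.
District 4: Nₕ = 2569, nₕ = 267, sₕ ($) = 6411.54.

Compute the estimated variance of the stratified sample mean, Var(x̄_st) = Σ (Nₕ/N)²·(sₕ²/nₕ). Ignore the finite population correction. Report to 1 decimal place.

61505.6

N = 10747; Wₕ = Nₕ/N.
district 1: (3574/10747)²·3366.49²/712 = 1760.3915
district 2: (1009/10747)²·8638.19²/204 = 3224.2089
district 3: (3595/10747)²·17979.95²/758 = 47723.3636
district 4: (2569/10747)²·6411.54²/267 = 8797.6597
Sum = 61505.6237 → 61505.6.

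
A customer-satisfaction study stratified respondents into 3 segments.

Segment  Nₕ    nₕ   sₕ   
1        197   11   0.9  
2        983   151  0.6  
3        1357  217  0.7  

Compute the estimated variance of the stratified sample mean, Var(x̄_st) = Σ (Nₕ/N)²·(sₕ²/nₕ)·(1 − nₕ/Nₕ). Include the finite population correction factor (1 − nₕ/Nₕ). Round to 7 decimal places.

N = 2537; Wₕ = Nₕ/N.
segment 1: (197/2537)²·0.9²/11·(1 − 11/197) = 0.0004192090
segment 2: (983/2537)²·0.6²/151·(1 − 151/983) = 0.0003029434
segment 3: (1357/2537)²·0.7²/217·(1 − 217/1357) = 0.0005427254
Sum = 0.0012648777 → 0.0012649.

0.0012649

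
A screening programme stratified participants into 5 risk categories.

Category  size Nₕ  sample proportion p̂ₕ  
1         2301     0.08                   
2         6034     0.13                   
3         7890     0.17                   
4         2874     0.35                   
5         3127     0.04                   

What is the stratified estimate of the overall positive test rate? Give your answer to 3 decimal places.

0.155

N = 2301 + 6034 + 7890 + 2874 + 3127 = 22226.
Overall proportion = Σ (Nₕ/N)·p̂ₕ.
Σ Nₕp̂ₕ = 184.08 + 784.42 + 1341.3 + 1005.9 + 125.08 = 3440.78.
3440.78 / 22226 = 0.15481... → 0.155.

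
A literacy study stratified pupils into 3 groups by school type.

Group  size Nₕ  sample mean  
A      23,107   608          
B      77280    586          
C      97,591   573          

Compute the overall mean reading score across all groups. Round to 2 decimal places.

N = 23107 + 77280 + 97591 = 197978.
Overall mean = Σ (Nₕ/N)·x̄ₕ — weight by population share, not a simple average.
Σ Nₕx̄ₕ = 23107·608 + 77280·586 + 97591·573 = 14049056 + 45286080 + 55919643 = 115254779.
Divide by N: 115254779 / 197978 = 582.1595... → 582.16.

582.16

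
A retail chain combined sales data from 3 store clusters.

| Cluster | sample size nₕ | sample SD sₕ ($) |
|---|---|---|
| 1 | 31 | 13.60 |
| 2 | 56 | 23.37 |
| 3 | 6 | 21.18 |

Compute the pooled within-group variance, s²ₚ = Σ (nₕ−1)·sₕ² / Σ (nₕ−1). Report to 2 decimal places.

420.34

Degrees of freedom: 30 + 55 + 5 = 90.
Σ(nₕ−1)sₕ² = 30·184.96 + 55·546.1569 + 5·448.5924 = 37830.3915.
s²ₚ = 37830.3915 / 90 = 420.3377... → 420.34.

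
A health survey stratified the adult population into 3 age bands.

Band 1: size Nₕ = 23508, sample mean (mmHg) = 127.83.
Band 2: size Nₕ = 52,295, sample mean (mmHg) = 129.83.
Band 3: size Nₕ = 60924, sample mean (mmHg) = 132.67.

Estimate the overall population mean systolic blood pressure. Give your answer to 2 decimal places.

130.75

x̄_st = (Σ Nₕx̄ₕ) / (Σ Nₕ) = (23508·127.83 + 52295·129.83 + 60924·132.67) / 136727
= 17877274.57 / 136727 = 130.7516... → 130.75.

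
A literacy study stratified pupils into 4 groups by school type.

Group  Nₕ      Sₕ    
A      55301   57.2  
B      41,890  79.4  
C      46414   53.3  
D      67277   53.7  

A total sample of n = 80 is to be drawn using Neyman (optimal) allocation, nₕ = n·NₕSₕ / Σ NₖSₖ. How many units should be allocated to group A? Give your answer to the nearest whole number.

A: NₕSₕ = 55301·57.2 = 3163217.2
B: NₕSₕ = 41890·79.4 = 3326066
C: NₕSₕ = 46414·53.3 = 2473866.2
D: NₕSₕ = 67277·53.7 = 3612774.9
Σ NₕSₕ = 12575924.3.
n_A = 80·3163217.2/12575924.3 = 20.122... → 20.

20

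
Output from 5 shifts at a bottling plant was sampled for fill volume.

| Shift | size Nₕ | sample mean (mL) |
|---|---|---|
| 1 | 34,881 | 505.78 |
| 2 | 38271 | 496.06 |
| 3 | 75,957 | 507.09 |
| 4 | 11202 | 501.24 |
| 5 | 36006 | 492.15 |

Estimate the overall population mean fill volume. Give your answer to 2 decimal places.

501.63

N = 196317; weights Wₕ = Nₕ/N = (0.1777, 0.1949, 0.3869, 0.0571, 0.1834).
x̄_st = Σ Wₕ·x̄ₕ = 0.1777·505.78 + 0.1949·496.06 + 0.3869·507.09 + 0.0571·501.24 + 0.1834·492.15 ≈ 501.6331...
→ 501.63.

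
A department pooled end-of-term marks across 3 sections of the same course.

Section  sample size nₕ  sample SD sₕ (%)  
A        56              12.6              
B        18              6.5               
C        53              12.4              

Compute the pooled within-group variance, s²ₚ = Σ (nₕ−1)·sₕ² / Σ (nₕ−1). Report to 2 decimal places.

140.69

A: (56−1)·12.6² = 55·158.76 = 8731.8
B: (18−1)·6.5² = 17·42.25 = 718.25
C: (53−1)·12.4² = 52·153.76 = 7995.52
Numerator = 17445.57; denominator = Σ(nₕ−1) = 124.
s²ₚ = 17445.57/124 = 140.6901... → 140.69.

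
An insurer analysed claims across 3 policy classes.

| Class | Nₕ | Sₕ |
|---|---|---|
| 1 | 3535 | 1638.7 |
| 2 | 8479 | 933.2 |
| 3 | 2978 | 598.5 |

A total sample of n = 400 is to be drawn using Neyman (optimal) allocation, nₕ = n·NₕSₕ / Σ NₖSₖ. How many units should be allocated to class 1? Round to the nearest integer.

150

1: NₕSₕ = 3535·1638.7 = 5792804.5
2: NₕSₕ = 8479·933.2 = 7912602.8
3: NₕSₕ = 2978·598.5 = 1782333
Σ NₕSₕ = 15487740.3.
n_1 = 400·5792804.5/15487740.3 = 149.610... → 150.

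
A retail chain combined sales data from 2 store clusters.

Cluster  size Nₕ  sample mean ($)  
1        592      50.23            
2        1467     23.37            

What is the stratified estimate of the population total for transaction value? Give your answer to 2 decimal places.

1: 592·50.23 = 29736.16
2: 1467·23.37 = 34283.79
τ̂ = Σ Nₕx̄ₕ = 64019.95.

64019.95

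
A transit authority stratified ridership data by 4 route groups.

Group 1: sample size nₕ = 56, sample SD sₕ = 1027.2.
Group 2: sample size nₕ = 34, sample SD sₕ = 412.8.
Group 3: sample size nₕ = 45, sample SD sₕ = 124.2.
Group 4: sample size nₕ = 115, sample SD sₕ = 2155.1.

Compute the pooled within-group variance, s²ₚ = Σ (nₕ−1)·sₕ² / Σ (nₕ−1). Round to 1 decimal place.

2413832.2

1: (56−1)·1027.2² = 55·1055139.84 = 58032691.2
2: (34−1)·412.8² = 33·170403.84 = 5623326.72
3: (45−1)·124.2² = 44·15425.64 = 678728.16
4: (115−1)·2155.1² = 114·4644456.01 = 529467985.14
Numerator = 593802731.22; denominator = Σ(nₕ−1) = 246.
s²ₚ = 593802731.22/246 = 2413832.241... → 2413832.2.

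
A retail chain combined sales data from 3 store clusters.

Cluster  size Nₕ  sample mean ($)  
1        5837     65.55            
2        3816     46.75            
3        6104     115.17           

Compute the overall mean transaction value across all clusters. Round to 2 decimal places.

N = 15757; weights Wₕ = Nₕ/N = (0.3704, 0.2422, 0.3874).
x̄_st = Σ Wₕ·x̄ₕ = 0.3704·65.55 + 0.2422·46.75 + 0.3874·115.17 ≈ 80.2190...
→ 80.22.

80.22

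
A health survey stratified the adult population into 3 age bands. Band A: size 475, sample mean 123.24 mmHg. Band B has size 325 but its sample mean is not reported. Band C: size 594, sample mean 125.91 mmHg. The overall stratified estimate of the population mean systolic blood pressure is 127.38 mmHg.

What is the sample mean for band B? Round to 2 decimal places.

136.12

N = 475 + 325 + 594 = 1394.
Overall total = μ·N = 127.38·1394 = 177567.72.
Subtract the known strata: 475·123.24 + 594·125.91 = 133329.54.
Remaining total for band B: 177567.72 − 133329.54 = 44238.18.
Divide by its size: 44238.18 / 325 = 136.1175... → 136.12.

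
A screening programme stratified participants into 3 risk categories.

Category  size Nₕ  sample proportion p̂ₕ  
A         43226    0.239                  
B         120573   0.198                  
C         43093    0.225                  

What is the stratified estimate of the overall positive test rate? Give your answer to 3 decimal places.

0.212

N = 43226 + 120573 + 43093 = 206892.
Overall proportion = Σ (Nₕ/N)·p̂ₕ.
Σ Nₕp̂ₕ = 10331.014 + 23873.454 + 9695.925 = 43900.393.
43900.393 / 206892 = 0.21219... → 0.212.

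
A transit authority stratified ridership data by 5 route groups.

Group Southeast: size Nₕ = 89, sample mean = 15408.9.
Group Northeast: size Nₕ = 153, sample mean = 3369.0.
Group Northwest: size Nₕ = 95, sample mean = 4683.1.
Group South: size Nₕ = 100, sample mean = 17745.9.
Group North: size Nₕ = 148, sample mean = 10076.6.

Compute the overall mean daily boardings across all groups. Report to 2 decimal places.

9568.67

N = 89 + 153 + 95 + 100 + 148 = 585.
Weight each subgroup mean by Nₕ/N and sum.
Σ Nₕx̄ₕ = 89·15408.9 + 153·3369.0 + 95·4683.1 + 100·17745.9 + 148·10076.6 = 1371392.1 + 515457 + 444894.5 + 1774590 + 1491336.8 = 5597670.4.
Divide by N: 5597670.4 / 585 = 9568.6674... → 9568.67.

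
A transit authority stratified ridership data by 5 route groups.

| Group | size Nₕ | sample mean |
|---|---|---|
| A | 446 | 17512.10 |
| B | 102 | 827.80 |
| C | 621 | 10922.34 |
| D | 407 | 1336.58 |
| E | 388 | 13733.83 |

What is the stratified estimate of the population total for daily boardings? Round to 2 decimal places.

20550319.44

Estimate total by summing Nₕ·x̄ₕ over strata.
446·17512.10 + 102·827.80 + 621·10922.34 + 407·1336.58 + 388·13733.83 = 7810396.6 + 84435.6 + 6782773.14 + 543988.06 + 5328726.04 = 20550319.44.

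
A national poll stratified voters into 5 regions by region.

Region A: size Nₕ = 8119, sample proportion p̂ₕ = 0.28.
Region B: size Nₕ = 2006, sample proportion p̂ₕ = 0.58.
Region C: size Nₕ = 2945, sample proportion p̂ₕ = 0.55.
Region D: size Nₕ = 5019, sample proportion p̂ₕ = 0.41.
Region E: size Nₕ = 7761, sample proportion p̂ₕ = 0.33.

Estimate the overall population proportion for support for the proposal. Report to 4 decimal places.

0.3743

Wₕ = Nₕ/N with N = 25850: 0.3141, 0.0776, 0.1139, 0.1942, 0.3002.
p̂_st = 0.3141·0.28 + 0.0776·0.58 + 0.1139·0.55 + 0.1942·0.41 + 0.3002·0.33 ≈ 0.374293... → 0.3743.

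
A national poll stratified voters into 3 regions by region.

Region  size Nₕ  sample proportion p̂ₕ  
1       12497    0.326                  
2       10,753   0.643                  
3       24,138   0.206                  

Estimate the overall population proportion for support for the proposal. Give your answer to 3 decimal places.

0.337

Wₕ = Nₕ/N with N = 47388: 0.2637, 0.2269, 0.5094.
p̂_st = 0.2637·0.326 + 0.2269·0.643 + 0.5094·0.206 ≈ 0.33681... → 0.337.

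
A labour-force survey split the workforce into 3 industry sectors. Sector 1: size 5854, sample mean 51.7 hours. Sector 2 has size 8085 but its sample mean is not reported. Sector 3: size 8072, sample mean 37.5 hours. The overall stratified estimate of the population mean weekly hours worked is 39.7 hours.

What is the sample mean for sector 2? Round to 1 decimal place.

33.2

Σ Nₕx̄ₕ = N·μ, so 8085·x̄_2 = 22011·39.7 − (5854·51.7 + 8072·37.5).
= 873836.7 − 605351.8 = 268484.9.
x̄_2 = 268484.9 / 8085 = 33.208... → 33.2.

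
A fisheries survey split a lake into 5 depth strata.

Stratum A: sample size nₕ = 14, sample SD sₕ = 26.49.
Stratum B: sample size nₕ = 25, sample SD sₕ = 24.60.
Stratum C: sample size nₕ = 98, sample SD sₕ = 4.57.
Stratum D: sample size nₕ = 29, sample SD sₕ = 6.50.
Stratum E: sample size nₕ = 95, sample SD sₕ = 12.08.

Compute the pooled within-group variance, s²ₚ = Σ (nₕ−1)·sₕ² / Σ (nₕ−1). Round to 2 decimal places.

158.48

A: (14−1)·26.49² = 13·701.7201 = 9122.3613
B: (25−1)·24.60² = 24·605.16 = 14523.84
C: (98−1)·4.57² = 97·20.8849 = 2025.8353
D: (29−1)·6.50² = 28·42.25 = 1183
E: (95−1)·12.08² = 94·145.9264 = 13717.0816
Numerator = 40572.1182; denominator = Σ(nₕ−1) = 256.
s²ₚ = 40572.1182/256 = 158.4848... → 158.48.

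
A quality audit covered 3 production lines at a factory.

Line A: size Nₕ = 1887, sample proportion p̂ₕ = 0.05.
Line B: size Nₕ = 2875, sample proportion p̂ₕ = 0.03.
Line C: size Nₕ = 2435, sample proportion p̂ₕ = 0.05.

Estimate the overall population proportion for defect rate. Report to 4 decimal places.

0.0420

N = 1887 + 2875 + 2435 = 7197.
Overall proportion = Σ (Nₕ/N)·p̂ₕ.
Σ Nₕp̂ₕ = 94.35 + 86.25 + 121.75 = 302.35.
302.35 / 7197 = 0.042011... → 0.0420.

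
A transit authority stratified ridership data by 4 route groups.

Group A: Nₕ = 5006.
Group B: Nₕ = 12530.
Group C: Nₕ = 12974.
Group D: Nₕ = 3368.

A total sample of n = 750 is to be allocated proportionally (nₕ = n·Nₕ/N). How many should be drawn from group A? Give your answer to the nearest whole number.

111

N = 5006 + 12530 + 12974 + 3368 = 33878.
n_A = 750·5006/33878 = 110.824... → 111.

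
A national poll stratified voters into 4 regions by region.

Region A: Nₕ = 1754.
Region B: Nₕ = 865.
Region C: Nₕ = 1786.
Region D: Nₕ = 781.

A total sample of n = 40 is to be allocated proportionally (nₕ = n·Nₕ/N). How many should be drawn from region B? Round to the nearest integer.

7

Share of region B = 865/5186 = 0.16680.
Allocate 40 × 0.16680 = 6.672... → 7.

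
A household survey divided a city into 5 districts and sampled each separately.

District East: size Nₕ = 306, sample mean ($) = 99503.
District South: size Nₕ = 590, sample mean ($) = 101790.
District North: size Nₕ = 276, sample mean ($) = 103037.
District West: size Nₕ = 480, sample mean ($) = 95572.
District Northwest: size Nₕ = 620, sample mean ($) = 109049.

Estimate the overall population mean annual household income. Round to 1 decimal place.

102300.7

x̄_st = (Σ Nₕx̄ₕ) / (Σ Nₕ) = (306·99503 + 590·101790 + 276·103037 + 480·95572 + 620·109049) / 2272
= 232427170 / 2272 = 102300.691... → 102300.7.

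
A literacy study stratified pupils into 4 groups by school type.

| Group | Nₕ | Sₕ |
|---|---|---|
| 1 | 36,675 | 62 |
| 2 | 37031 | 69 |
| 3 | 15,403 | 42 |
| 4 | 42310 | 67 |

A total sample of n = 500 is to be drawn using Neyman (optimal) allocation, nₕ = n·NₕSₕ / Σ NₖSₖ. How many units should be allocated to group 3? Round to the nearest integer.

1: NₕSₕ = 36675·62 = 2273850
2: NₕSₕ = 37031·69 = 2555139
3: NₕSₕ = 15403·42 = 646926
4: NₕSₕ = 42310·67 = 2834770
Σ NₕSₕ = 8310685.
n_3 = 500·646926/8310685 = 38.921... → 39.

39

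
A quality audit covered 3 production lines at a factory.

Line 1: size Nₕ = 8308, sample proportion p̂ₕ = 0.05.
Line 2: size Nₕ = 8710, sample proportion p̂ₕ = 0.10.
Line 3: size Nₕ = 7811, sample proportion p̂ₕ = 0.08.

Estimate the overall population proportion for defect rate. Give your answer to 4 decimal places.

Wₕ = Nₕ/N with N = 24829: 0.3346, 0.3508, 0.3146.
p̂_st = 0.3346·0.05 + 0.3508·0.10 + 0.3146·0.08 ≈ 0.076978... → 0.0770.

0.0770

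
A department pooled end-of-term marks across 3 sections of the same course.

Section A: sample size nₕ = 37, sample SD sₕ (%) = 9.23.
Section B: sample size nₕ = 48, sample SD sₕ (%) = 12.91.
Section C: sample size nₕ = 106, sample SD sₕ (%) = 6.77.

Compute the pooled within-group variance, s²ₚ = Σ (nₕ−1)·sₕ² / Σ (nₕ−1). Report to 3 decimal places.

83.579

A: (37−1)·9.23² = 36·85.1929 = 3066.9444
B: (48−1)·12.91² = 47·166.6681 = 7833.4007
C: (106−1)·6.77² = 105·45.8329 = 4812.4545
Numerator = 15712.7996; denominator = Σ(nₕ−1) = 188.
s²ₚ = 15712.7996/188 = 83.57872... → 83.579.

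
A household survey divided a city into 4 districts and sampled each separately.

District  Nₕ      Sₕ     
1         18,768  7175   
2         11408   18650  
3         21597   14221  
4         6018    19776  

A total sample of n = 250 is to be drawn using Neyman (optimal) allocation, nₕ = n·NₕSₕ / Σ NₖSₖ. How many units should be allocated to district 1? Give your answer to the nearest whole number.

44

Σ NₕSₕ = 18768·7175 + 11408·18650 + 21597·14221 + 6018·19776 = 773562505.
Share for 1: 134660400/773562505 = 0.17408.
n_1 = 250 × 0.17408 = 43.520... → 44.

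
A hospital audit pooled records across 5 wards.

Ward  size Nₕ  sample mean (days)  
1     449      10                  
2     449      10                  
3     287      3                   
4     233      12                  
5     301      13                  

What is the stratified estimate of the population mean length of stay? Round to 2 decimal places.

9.63

x̄_st = (Σ Nₕx̄ₕ) / (Σ Nₕ) = (449·10 + 449·10 + 287·3 + 233·12 + 301·13) / 1719
= 16550 / 1719 = 9.6277... → 9.63.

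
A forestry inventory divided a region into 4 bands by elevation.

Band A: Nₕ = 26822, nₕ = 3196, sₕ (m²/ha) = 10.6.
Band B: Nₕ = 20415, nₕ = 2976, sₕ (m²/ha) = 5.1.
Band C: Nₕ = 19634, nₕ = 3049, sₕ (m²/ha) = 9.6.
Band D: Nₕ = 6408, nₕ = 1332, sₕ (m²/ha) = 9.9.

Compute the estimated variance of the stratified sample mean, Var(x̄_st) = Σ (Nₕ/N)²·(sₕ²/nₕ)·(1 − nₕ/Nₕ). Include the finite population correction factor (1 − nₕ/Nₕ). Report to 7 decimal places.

0.0070070

N = 73279. Term for each stratum: Wₕ²sₕ²/nₕ·(1−nₕ/Nₕ).
Var(x̄_st) = 0.0041488454 + 0.0005794545 + 0.0018329484 + 0.0004457088 = 0.0070069570 → 0.0070070.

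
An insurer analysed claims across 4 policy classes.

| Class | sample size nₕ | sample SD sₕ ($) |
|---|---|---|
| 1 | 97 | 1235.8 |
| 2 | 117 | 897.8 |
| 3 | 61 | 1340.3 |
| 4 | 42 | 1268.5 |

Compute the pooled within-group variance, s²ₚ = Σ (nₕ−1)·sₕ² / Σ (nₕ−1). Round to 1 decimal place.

1322267.0

1: (97−1)·1235.8² = 96·1527201.64 = 146611357.44
2: (117−1)·897.8² = 116·806044.84 = 93501201.44
3: (61−1)·1340.3² = 60·1796404.09 = 107784245.4
4: (42−1)·1268.5² = 41·1609092.25 = 65972782.25
Numerator = 413869586.53; denominator = Σ(nₕ−1) = 313.
s²ₚ = 413869586.53/313 = 1322267.050... → 1322267.0.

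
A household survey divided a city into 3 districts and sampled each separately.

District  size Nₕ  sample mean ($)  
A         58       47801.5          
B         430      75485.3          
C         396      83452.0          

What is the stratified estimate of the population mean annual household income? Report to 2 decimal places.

77237.74

N = 58 + 430 + 396 = 884.
Weight each subgroup mean by Nₕ/N and sum.
Σ Nₕx̄ₕ = 58·47801.5 + 430·75485.3 + 396·83452.0 = 2772487 + 32458679 + 33046992 = 68278158.
Divide by N: 68278158 / 884 = 77237.7353... → 77237.74.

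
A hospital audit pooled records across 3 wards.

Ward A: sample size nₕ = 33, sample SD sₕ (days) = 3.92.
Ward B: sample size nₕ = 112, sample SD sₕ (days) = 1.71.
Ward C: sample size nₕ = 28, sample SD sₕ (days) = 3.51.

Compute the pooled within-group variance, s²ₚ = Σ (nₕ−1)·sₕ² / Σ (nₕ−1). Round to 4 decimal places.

A: (33−1)·3.92² = 32·15.3664 = 491.7248
B: (112−1)·1.71² = 111·2.9241 = 324.5751
C: (28−1)·3.51² = 27·12.3201 = 332.6427
Numerator = 1148.9426; denominator = Σ(nₕ−1) = 170.
s²ₚ = 1148.9426/170 = 6.758486... → 6.7585.

6.7585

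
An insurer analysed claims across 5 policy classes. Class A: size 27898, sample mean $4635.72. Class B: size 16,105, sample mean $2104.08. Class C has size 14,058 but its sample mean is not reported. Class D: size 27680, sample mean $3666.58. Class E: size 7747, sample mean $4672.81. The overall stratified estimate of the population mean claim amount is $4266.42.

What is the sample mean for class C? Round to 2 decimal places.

Σ Nₕx̄ₕ = N·μ, so 14058·x̄_C = 93488·4266.42 − (27898·4635.72 + 16105·2104.08 + 27680·3666.58 + 7747·4672.81).
= 398859072.96 − 300904718.43 = 97954354.53.
x̄_C = 97954354.53 / 14058 = 6967.8727... → 6967.87.

6967.87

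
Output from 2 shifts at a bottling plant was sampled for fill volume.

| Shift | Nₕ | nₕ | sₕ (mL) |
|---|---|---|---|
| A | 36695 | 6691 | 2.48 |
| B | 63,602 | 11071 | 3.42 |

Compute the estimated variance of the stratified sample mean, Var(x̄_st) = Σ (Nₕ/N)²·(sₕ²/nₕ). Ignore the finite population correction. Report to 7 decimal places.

0.0005479

N = 100297. Term for each stratum: Wₕ²sₕ²/nₕ.
Var(x̄_st) = 0.0001230411 + 0.0004248455 = 0.0005478866 → 0.0005479.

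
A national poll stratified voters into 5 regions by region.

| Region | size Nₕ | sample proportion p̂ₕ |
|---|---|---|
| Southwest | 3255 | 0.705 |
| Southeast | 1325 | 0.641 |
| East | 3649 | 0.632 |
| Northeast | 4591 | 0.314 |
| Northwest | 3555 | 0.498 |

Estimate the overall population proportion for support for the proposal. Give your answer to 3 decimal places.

0.529

N = 3255 + 1325 + 3649 + 4591 + 3555 = 16375.
Overall proportion = Σ (Nₕ/N)·p̂ₕ.
Σ Nₕp̂ₕ = 2294.775 + 849.325 + 2306.168 + 1441.574 + 1770.39 = 8662.232.
8662.232 / 16375 = 0.52899... → 0.529.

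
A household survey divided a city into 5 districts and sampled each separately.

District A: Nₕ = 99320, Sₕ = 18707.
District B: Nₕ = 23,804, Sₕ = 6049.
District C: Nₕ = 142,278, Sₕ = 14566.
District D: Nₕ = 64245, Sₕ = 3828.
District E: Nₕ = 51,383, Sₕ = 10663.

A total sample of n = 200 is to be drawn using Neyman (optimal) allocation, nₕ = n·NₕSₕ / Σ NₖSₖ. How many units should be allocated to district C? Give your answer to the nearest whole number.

85

Σ NₕSₕ = 99320·18707 + 23804·6049 + 142278·14566 + 64245·3828 + 51383·10663 = 4868217773.
Share for C: 2072421348/4868217773 = 0.42570.
n_C = 200 × 0.42570 = 85.141... → 85.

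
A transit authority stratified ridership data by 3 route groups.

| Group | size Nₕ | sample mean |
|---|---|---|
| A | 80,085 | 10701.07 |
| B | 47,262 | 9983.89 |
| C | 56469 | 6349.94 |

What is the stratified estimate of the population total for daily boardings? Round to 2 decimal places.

1687428561.99

A: 80085·10701.07 = 856995190.95
B: 47262·9983.89 = 471858609.18
C: 56469·6349.94 = 358574761.86
τ̂ = Σ Nₕx̄ₕ = 1687428561.99.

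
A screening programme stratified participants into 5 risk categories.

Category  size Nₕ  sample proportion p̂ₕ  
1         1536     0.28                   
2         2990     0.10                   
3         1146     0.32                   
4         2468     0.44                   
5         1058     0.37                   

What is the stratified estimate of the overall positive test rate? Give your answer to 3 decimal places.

0.280

Wₕ = Nₕ/N with N = 9198: 0.1670, 0.3251, 0.1246, 0.2683, 0.1150.
p̂_st = 0.1670·0.28 + 0.3251·0.10 + 0.1246·0.32 + 0.2683·0.44 + 0.1150·0.37 ≈ 0.27975... → 0.280.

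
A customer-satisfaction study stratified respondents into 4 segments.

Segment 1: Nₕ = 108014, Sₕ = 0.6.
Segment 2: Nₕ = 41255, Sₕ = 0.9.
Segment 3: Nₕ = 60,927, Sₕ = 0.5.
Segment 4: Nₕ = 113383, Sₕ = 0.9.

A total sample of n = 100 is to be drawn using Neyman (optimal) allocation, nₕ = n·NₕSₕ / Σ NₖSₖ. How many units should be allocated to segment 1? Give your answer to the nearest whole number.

28

Σ NₕSₕ = 108014·0.6 + 41255·0.9 + 60927·0.5 + 113383·0.9 = 234446.1.
Share for 1: 64808.4/234446.1 = 0.27643.
n_1 = 100 × 0.27643 = 27.643... → 28.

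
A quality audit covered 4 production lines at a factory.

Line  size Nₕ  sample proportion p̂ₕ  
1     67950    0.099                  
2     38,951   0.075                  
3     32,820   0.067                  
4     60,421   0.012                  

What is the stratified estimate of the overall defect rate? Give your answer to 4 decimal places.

N = 67950 + 38951 + 32820 + 60421 = 200142.
Overall proportion = Σ (Nₕ/N)·p̂ₕ.
Σ Nₕp̂ₕ = 6727.05 + 2921.325 + 2198.94 + 725.052 = 12572.367.
12572.367 / 200142 = 0.062817... → 0.0628.

0.0628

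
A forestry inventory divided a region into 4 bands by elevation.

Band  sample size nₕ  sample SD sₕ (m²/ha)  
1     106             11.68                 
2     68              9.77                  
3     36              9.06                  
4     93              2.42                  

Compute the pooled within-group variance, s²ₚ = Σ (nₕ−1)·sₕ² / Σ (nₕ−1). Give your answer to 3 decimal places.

1: (106−1)·11.68² = 105·136.4224 = 14324.352
2: (68−1)·9.77² = 67·95.4529 = 6395.3443
3: (36−1)·9.06² = 35·82.0836 = 2872.926
4: (93−1)·2.42² = 92·5.8564 = 538.7888
Numerator = 24131.4111; denominator = Σ(nₕ−1) = 299.
s²ₚ = 24131.4111/299 = 80.70706... → 80.707.

80.707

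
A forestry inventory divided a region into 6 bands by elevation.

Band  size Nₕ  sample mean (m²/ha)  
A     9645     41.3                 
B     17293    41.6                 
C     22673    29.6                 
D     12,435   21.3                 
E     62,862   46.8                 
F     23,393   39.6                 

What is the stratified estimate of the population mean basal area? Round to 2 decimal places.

N = 148301; weights Wₕ = Nₕ/N = (0.0650, 0.1166, 0.1529, 0.0838, 0.4239, 0.1577).
x̄_st = Σ Wₕ·x̄ₕ = 0.0650·41.3 + 0.1166·41.6 + 0.1529·29.6 + 0.0838·21.3 + 0.4239·46.8 + 0.1577·39.6 ≈ 39.9324...
→ 39.93.

39.93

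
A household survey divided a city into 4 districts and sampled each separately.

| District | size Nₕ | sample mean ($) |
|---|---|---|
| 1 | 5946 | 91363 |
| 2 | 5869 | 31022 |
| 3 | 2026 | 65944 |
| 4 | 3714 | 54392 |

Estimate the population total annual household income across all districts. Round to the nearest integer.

1060926948

Estimate total by summing Nₕ·x̄ₕ over strata.
5946·91363 + 5869·31022 + 2026·65944 + 3714·54392 = 543244398 + 182068118 + 133602544 + 202011888 = 1060926948.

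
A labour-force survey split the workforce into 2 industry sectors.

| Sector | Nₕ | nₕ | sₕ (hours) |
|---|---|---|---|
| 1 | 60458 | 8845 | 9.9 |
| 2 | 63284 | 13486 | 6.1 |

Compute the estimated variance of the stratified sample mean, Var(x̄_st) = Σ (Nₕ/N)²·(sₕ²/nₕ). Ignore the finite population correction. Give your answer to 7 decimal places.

N = 123742. Term for each stratum: Wₕ²sₕ²/nₕ.
Var(x̄_st) = 0.0026451228 + 0.0007216558 = 0.0033667786 → 0.0033668.

0.0033668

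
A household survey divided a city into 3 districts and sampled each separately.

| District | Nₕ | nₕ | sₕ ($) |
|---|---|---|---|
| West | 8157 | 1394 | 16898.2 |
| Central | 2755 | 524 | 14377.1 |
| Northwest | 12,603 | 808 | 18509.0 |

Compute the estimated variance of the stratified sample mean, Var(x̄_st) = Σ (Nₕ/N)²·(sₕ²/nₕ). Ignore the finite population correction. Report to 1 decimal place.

N = 23515; Wₕ = Nₕ/N.
district West: (8157/23515)²·16898.2²/1394 = 24648.4195
district Central: (2755/23515)²·14377.1²/524 = 5414.5771
district Northwest: (12603/23515)²·18509.0²/808 = 121790.2316
Sum = 151853.2282 → 151853.2.

151853.2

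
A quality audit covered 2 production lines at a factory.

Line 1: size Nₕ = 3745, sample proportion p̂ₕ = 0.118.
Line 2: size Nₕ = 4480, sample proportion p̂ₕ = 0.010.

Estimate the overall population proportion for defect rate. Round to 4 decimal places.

Wₕ = Nₕ/N with N = 8225: 0.4553, 0.5447.
p̂_st = 0.4553·0.118 + 0.5447·0.010 ≈ 0.059174... → 0.0592.

0.0592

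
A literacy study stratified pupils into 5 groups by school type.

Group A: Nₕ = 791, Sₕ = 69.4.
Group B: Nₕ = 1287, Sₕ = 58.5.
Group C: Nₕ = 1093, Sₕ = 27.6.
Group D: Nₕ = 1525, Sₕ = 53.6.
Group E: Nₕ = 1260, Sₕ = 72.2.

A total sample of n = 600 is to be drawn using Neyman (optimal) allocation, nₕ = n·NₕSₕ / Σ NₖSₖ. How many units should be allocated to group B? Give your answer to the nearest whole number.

A: NₕSₕ = 791·69.4 = 54895.4
B: NₕSₕ = 1287·58.5 = 75289.5
C: NₕSₕ = 1093·27.6 = 30166.8
D: NₕSₕ = 1525·53.6 = 81740
E: NₕSₕ = 1260·72.2 = 90972
Σ NₕSₕ = 333063.7.
n_B = 600·75289.5/333063.7 = 135.631... → 136.

136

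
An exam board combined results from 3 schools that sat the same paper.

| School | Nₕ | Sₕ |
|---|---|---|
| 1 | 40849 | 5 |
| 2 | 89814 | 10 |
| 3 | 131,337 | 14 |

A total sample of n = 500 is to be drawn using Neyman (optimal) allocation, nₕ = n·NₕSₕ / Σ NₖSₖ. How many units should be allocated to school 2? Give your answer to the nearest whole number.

Σ NₕSₕ = 40849·5 + 89814·10 + 131337·14 = 2941103.
Share for 2: 898140/2941103 = 0.30538.
n_2 = 500 × 0.30538 = 152.688... → 153.

153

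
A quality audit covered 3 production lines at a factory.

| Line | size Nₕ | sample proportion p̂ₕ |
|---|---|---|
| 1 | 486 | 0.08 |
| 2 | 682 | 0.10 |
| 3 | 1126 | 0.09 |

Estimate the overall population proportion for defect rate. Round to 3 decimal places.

Wₕ = Nₕ/N with N = 2294: 0.2119, 0.2973, 0.4908.
p̂_st = 0.2119·0.08 + 0.2973·0.10 + 0.4908·0.09 ≈ 0.09085... → 0.091.

0.091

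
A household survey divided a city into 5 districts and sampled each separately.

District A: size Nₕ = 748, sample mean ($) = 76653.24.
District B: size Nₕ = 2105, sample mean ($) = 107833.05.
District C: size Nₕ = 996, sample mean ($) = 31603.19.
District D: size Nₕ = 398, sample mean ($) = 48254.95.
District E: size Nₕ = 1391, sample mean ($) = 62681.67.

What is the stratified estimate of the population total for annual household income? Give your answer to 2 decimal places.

A: 748·76653.24 = 57336623.52
B: 2105·107833.05 = 226988570.25
C: 996·31603.19 = 31476777.24
D: 398·48254.95 = 19205470.1
E: 1391·62681.67 = 87190202.97
τ̂ = Σ Nₕx̄ₕ = 422197644.08.

422197644.08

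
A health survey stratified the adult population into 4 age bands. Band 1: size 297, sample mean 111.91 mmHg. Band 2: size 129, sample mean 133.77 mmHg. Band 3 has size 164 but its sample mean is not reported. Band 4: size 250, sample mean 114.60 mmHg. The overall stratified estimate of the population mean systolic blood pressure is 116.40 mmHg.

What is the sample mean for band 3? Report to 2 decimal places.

113.61

Σ Nₕx̄ₕ = N·μ, so 164·x̄_3 = 840·116.40 − (297·111.91 + 129·133.77 + 250·114.60).
= 97776 − 79143.6 = 18632.4.
x̄_3 = 18632.4 / 164 = 113.6122... → 113.61.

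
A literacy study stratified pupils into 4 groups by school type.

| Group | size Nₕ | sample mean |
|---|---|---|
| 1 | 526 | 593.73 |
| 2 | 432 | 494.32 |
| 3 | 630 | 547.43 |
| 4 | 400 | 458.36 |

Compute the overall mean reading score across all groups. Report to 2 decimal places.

N = 526 + 432 + 630 + 400 = 1988.
The stratified mean weights each stratum mean by its population share Nₕ/N.
Σ Nₕx̄ₕ = 526·593.73 + 432·494.32 + 630·547.43 + 400·458.36 = 312301.98 + 213546.24 + 344880.9 + 183344 = 1054073.12.
Divide by N: 1054073.12 / 1988 = 530.2179... → 530.22.

530.22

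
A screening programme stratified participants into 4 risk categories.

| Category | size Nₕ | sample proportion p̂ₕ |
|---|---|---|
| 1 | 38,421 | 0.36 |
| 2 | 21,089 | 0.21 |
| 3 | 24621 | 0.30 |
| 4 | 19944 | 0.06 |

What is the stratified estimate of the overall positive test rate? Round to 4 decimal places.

0.2579

N = 38421 + 21089 + 24621 + 19944 = 104075.
Overall proportion = Σ (Nₕ/N)·p̂ₕ.
Σ Nₕp̂ₕ = 13831.56 + 4428.69 + 7386.3 + 1196.64 = 26843.19.
26843.19 / 104075 = 0.257922... → 0.2579.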